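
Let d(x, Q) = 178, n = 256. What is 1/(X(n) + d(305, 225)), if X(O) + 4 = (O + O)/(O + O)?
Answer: 1/175 ≈ 0.0057143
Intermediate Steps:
X(O) = -3 (X(O) = -4 + (O + O)/(O + O) = -4 + (2*O)/((2*O)) = -4 + (2*O)*(1/(2*O)) = -4 + 1 = -3)
1/(X(n) + d(305, 225)) = 1/(-3 + 178) = 1/175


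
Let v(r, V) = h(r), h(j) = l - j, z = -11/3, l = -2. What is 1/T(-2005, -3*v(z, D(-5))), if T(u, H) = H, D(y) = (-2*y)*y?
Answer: -1/5 ≈ -0.20000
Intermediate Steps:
D(y) = -2*y**2
z = -11/3 (z = -11*1/3 = -11/3 ≈ -3.6667)
h(j) = -2 - j
v(r, V) = -2 - r
1/T(-2005, -3*v(z, D(-5))) = 1/(-3*(-2 - 1*(-11/3))) = 1/(-3*(-2 + 11/3)) = 1/(-3*5/3) = 1/(-5) = -1/5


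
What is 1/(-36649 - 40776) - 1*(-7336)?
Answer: 567989799/77425 ≈ 7336.0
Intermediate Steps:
1/(-36649 - 40776) - 1*(-7336) = 1/(-77425) + 7336 = -1/77425 + 7336 = 567989799/77425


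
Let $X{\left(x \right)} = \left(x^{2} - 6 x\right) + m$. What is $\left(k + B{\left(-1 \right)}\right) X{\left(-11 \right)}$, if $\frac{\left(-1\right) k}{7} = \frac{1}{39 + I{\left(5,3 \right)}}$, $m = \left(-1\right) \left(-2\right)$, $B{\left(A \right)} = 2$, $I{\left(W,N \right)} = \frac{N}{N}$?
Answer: $\frac{13797}{40} \approx 344.92$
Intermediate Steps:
$I{\left(W,N \right)} = 1$
$m = 2$
$k = - \frac{7}{40}$ ($k = - \frac{7}{39 + 1} = - \frac{7}{40} \approx -0.175$)
$X{\left(x \right)} = 2 + x^{2} - 6 x$ ($X{\left(x \right)} = \left(x^{2} - 6 x\right) + 2 = 2 + x^{2} - 6 x$)
$\left(k + B{\left(-1 \right)}\right) X{\left(-11 \right)} = \left(- \frac{7}{40} + 2\right) \left(2 + \left(-11\right)^{2} - -66\right) = \frac{73 \left(2 + 121 + 66\right)}{40} = \frac{73}{40} \cdot 189 = \frac{13797}{40}$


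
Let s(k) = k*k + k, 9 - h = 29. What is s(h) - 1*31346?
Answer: -30966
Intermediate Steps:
h = -20 (h = 9 - 1*29 = 9 - 29 = -20)
s(k) = k + k**2 (s(k) = k**2 + k = k + k**2)
s(h) - 1*31346 = -20*(1 - 20) - 1*31346 = -20*(-19) - 31346 = 380 - 31346 = -30966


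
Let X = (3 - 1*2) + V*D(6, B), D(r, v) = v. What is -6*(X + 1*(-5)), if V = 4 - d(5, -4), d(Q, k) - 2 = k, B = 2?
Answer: -48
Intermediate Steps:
d(Q, k) = 2 + k
V = 6 (V = 4 - (2 - 4) = 4 - 1*(-2) = 4 + 2 = 6)
X = 13 (X = (3 - 1*2) + 6*2 = (3 - 2) + 12 = 1 + 12 = 13)
-6*(X + 1*(-5)) = -6*(13 + 1*(-5)) = -6*(13 - 5) = -6*8 = -48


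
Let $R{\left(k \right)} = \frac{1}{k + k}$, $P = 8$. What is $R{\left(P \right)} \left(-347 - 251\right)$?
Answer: $- \frac{299}{8} \approx -37.375$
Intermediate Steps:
$R{\left(k \right)} = \frac{1}{2 k}$
$R{\left(P \right)} \left(-347 - 251\right) = \frac{1}{2 \cdot 8} \left(-347 - 251\right) = \frac{1}{2} \cdot \frac{1}{8} \left(-347 - 251\right) = \frac{-347 - 251}{16} = \frac{1}{16} \left(-598\right) = - \frac{299}{8}$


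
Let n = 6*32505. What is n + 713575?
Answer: 908605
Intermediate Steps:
n = 195030
n + 713575 = 195030 + 713575 = 908605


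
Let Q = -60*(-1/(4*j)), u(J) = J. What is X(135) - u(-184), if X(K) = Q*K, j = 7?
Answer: 3313/7 ≈ 473.29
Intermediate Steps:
Q = 15/7 (Q = -60/((-4*7)) = -60/(-28) = -60*(-1/28) = 15/7 ≈ 2.1429)
X(K) = 15*K/7
X(135) - u(-184) = (15/7)*135 - 1*(-184) = 2025/7 + 184 = 3313/7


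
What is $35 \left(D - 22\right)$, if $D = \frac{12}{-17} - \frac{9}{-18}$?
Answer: $- \frac{26425}{34} \approx -777.21$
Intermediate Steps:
$D = - \frac{7}{34}$ ($D = 12 \left(- \frac{1}{17}\right) - - \frac{1}{2} = - \frac{12}{17} + \frac{1}{2} = - \frac{7}{34} \approx -0.20588$)
$35 \left(D - 22\right) = 35 \left(- \frac{7}{34} - 22\right) = 35 \left(- \frac{755}{34}\right) = - \frac{26425}{34}$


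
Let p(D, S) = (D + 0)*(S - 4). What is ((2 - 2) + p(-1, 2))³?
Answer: 8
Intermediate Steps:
p(D, S) = D*(-4 + S)
((2 - 2) + p(-1, 2))³ = ((2 - 2) - (-4 + 2))³ = (0 - 1*(-2))³ = (0 + 2)³ = 2³ = 8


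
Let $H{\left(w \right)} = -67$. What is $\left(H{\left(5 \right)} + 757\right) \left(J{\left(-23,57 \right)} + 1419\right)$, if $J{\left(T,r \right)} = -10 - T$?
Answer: $988080$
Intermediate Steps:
$\left(H{\left(5 \right)} + 757\right) \left(J{\left(-23,57 \right)} + 1419\right) = \left(-67 + 757\right) \left(\left(-10 - -23\right) + 1419\right) = 690 \left(\left(-10 + 23\right) + 1419\right) = 690 \left(13 + 1419\right) = 690 \cdot 1432 = 988080$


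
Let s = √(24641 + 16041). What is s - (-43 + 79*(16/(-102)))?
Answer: 2825/51 + √40682 ≈ 257.09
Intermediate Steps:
s = √40682 ≈ 201.70
s - (-43 + 79*(16/(-102))) = √40682 - (-43 + 79*(16/(-102))) = √40682 - (-43 + 79*(16*(-1/102))) = √40682 - (-43 + 79*(-8/51)) = √40682 - (-43 - 632/51) = √40682 - 1*(-2825/51) = √40682 + 2825/51 = 2825/51 + √40682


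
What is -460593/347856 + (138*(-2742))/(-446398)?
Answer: -12330079173/25880370448 ≈ -0.47643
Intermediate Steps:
-460593/347856 + (138*(-2742))/(-446398) = -460593*1/347856 - 378396*(-1/446398) = -153531/115952 + 189198/223199 = -12330079173/25880370448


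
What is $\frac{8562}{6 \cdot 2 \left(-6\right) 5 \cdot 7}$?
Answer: $- \frac{1427}{420} \approx -3.3976$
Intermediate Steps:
$\frac{8562}{6 \cdot 2 \left(-6\right) 5 \cdot 7} = \frac{8562}{12 \left(-6\right) 5 \cdot 7} = \frac{8562}{\left(-72\right) 5 \cdot 7} = \frac{8562}{\left(-360\right) 7} = \frac{8562}{-2520} = 8562 \left(- \frac{1}{2520}\right) = - \frac{1427}{420}$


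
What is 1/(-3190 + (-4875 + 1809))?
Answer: -1/6256 ≈ -0.00015985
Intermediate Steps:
1/(-3190 + (-4875 + 1809)) = 1/(-3190 - 3066) = 1/(-6256) = -1/6256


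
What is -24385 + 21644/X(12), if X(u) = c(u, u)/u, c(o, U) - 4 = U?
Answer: -8152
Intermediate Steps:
c(o, U) = 4 + U
X(u) = (4 + u)/u
-24385 + 21644/X(12) = -24385 + 21644/(((4 + 12)/12)) = -24385 + 21644/(((1/12)*16)) = -24385 + 21644/(4/3) = -24385 + 21644*(¾) = -24385 + 16233 = -8152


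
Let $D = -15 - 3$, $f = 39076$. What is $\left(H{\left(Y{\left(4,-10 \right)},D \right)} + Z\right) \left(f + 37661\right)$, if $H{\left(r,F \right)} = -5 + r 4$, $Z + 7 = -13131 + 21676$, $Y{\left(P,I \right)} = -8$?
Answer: $652341237$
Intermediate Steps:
$Z = 8538$ ($Z = -7 + \left(-13131 + 21676\right) = -7 + 8545 = 8538$)
$D = -18$ ($D = -15 - 3 = -18$)
$H{\left(r,F \right)} = -5 + 4 r$
$\left(H{\left(Y{\left(4,-10 \right)},D \right)} + Z\right) \left(f + 37661\right) = \left(\left(-5 + 4 \left(-8\right)\right) + 8538\right) \left(39076 + 37661\right) = \left(\left(-5 - 32\right) + 8538\right) 76737 = \left(-37 + 8538\right) 76737 = 8501 \cdot 76737 = 652341237$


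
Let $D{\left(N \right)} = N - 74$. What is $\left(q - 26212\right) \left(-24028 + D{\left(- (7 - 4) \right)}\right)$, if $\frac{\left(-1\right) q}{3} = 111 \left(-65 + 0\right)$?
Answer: $110087535$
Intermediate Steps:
$D{\left(N \right)} = -74 + N$ ($D{\left(N \right)} = N - 74 = -74 + N$)
$q = 21645$ ($q = - 3 \cdot 111 \left(-65 + 0\right) = - 3 \cdot 111 \left(-65\right) = \left(-3\right) \left(-7215\right) = 21645$)
$\left(q - 26212\right) \left(-24028 + D{\left(- (7 - 4) \right)}\right) = \left(21645 - 26212\right) \left(-24028 - 77\right) = - 4567 \left(-24028 - 77\right) = \left(-4567\right) \left(-24105\right) = 110087535$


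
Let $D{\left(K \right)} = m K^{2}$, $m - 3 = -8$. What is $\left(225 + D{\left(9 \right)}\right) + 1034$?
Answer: $854$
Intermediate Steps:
$m = -5$ ($m = 3 - 8 = -5$)
$D{\left(K \right)} = - 5 K^{2}$
$\left(225 + D{\left(9 \right)}\right) + 1034 = \left(225 - 5 \cdot 9^{2}\right) + 1034 = \left(225 - 405\right) + 1034 = -180 + 1034 = 854$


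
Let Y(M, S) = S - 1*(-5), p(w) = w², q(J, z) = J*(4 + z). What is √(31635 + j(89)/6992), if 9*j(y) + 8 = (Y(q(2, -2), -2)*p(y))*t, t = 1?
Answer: √869958202295/5244 ≈ 177.86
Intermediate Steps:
Y(M, S) = 5 + S (Y(M, S) = S + 5 = 5 + S)
j(y) = -8/9 + y²/3 (j(y) = -8/9 + (((5 - 2)*y²)*1)/9 = -8/9 + ((3*y²)*1)/9 = -8/9 + (3*y²)/9 = -8/9 + y²/3)
√(31635 + j(89)/6992) = √(31635 + (-8/9 + (⅓)*89²)/6992) = √(31635 + (-8/9 + (⅓)*7921)*(1/6992)) = √(31635 + (-8/9 + 7921/3)*(1/6992)) = √(31635 + (23755/9)*(1/6992)) = √(31635 + 23755/62928) = √(1990751035/62928) = √869958202295/5244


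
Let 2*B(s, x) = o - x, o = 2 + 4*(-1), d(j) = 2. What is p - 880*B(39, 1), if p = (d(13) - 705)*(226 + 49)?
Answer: -192005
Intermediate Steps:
o = -2 (o = 2 - 4 = -2)
B(s, x) = -1 - x/2 (B(s, x) = (-2 - x)/2 = -1 - x/2)
p = -193325 (p = (2 - 705)*(226 + 49) = -703*275 = -193325)
p - 880*B(39, 1) = -193325 - 880*(-1 - ½*1) = -193325 - 880*(-1 - ½) = -193325 - 880*(-3/2) = -193325 + 1320 = -192005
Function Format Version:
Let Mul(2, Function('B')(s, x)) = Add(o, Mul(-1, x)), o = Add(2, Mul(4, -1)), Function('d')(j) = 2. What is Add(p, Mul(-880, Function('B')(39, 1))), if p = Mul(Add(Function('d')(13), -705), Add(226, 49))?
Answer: -192005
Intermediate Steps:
o = -2 (o = Add(2, -4) = -2)
Function('B')(s, x) = Add(-1, Mul(Rational(-1, 2), x)) (Function('B')(s, x) = Mul(Rational(1, 2), Add(-2, Mul(-1, x))) = Add(-1, Mul(Rational(-1, 2), x)))
p = -193325 (p = Mul(Add(2, -705), Add(226, 49)) = Mul(-703, 275) = -193325)
Add(p, Mul(-880, Function('B')(39, 1))) = Add(-193325, Mul(-880, Add(-1, Mul(Rational(-1, 2), 1)))) = Add(-193325, Mul(-880, Add(-1, Rational(-1, 2)))) = Add(-193325, Mul(-880, Rational(-3, 2))) = Add(-193325, 1320) = -192005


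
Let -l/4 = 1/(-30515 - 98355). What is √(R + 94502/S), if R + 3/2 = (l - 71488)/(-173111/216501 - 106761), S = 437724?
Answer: I*√428219914742785880179337832223090/26398020874642830 ≈ 0.7839*I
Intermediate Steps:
l = 2/64435 (l = -4/(-30515 - 98355) = -4/(-128870) = -4*(-1/128870) = 2/64435 ≈ 3.1039e-5)
R = -309188626357113/372338233407455 (R = -3/2 + (2/64435 - 71488)/(-173111/216501 - 106761) = -3/2 - 4606329278/(64435*(-173111*1/216501 - 106761)) = -3/2 - 4606329278/(64435*(-173111/216501 - 106761)) = -3/2 - 4606329278/(64435*(-23114036372/216501)) = -3/2 - 4606329278/64435*(-216501/23114036372) = -3/2 + 498637447508139/744676466814910 = -309188626357113/372338233407455 ≈ -0.83040)
√(R + 94502/S) = √(-309188626357113/372338233407455 + 94502/437724) = √(-309188626357113/372338233407455 + 94502*(1/437724)) = √(-309188626357113/372338233407455 + 47251/218862) = √(-7153755325004972743/11641527205717488030) = I*√428219914742785880179337832223090/26398020874642830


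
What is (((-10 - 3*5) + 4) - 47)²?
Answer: 4624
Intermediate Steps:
(((-10 - 3*5) + 4) - 47)² = (((-10 - 1*15) + 4) - 47)² = (((-10 - 15) + 4) - 47)² = ((-25 + 4) - 47)² = (-21 - 47)² = (-68)² = 4624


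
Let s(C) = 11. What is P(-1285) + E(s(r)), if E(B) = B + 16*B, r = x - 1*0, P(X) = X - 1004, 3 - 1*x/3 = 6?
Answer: -2102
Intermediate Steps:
x = -9 (x = 9 - 3*6 = 9 - 18 = -9)
P(X) = -1004 + X
r = -9 (r = -9 - 1*0 = -9 + 0 = -9)
E(B) = 17*B
P(-1285) + E(s(r)) = (-1004 - 1285) + 17*11 = -2289 + 187 = -2102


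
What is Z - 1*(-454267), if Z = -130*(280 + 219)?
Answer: 389397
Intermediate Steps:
Z = -64870 (Z = -130*499 = -64870)
Z - 1*(-454267) = -64870 - 1*(-454267) = -64870 + 454267 = 389397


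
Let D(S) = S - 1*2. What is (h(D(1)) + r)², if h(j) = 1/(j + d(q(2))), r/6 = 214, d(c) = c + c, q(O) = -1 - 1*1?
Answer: 41203561/25 ≈ 1.6481e+6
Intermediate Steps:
q(O) = -2 (q(O) = -1 - 1 = -2)
d(c) = 2*c
r = 1284 (r = 6*214 = 1284)
D(S) = -2 + S (D(S) = S - 2 = -2 + S)
h(j) = 1/(-4 + j) (h(j) = 1/(j + 2*(-2)) = 1/(j - 4) = 1/(-4 + j))
(h(D(1)) + r)² = (1/(-4 + (-2 + 1)) + 1284)² = (1/(-4 - 1) + 1284)² = (1/(-5) + 1284)² = (-⅕ + 1284)² = (6419/5)² = 41203561/25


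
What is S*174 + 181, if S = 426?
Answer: 74305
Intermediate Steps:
S*174 + 181 = 426*174 + 181 = 74124 + 181 = 74305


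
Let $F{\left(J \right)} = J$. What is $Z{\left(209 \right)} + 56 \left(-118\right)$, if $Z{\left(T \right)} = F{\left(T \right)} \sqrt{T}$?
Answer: $-6608 + 209 \sqrt{209} \approx -3586.5$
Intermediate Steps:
$Z{\left(T \right)} = T^{\frac{3}{2}}$ ($Z{\left(T \right)} = T \sqrt{T} = T^{\frac{3}{2}}$)
$Z{\left(209 \right)} + 56 \left(-118\right) = 209^{\frac{3}{2}} + 56 \left(-118\right) = 209 \sqrt{209} - 6608 = -6608 + 209 \sqrt{209}$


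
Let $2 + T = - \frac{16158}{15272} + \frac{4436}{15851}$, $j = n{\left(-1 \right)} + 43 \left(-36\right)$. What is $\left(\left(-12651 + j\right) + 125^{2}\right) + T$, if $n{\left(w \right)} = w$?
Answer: $\frac{172143222895}{121038236} \approx 1422.2$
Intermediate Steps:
$j = -1549$ ($j = -1 + 43 \left(-36\right) = -1 - 1548 = -1549$)
$T = - \frac{336263405}{121038236}$ ($T = -2 + \left(- \frac{16158}{15272} + \frac{4436}{15851}\right) = -2 + \left(\left(-16158\right) \frac{1}{15272} + 4436 \cdot \frac{1}{15851}\right) = -2 + \left(- \frac{8079}{7636} + \frac{4436}{15851}\right) = -2 - \frac{94186933}{121038236} = - \frac{336263405}{121038236} \approx -2.7782$)
$\left(\left(-12651 + j\right) + 125^{2}\right) + T = \left(\left(-12651 - 1549\right) + 125^{2}\right) - \frac{336263405}{121038236} = \left(-14200 + 15625\right) - \frac{336263405}{121038236} = 1425 - \frac{336263405}{121038236} = \frac{172143222895}{121038236}$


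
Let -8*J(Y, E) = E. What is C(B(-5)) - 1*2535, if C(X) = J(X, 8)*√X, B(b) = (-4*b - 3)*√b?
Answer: -2535 - 5^(¼)*√17*√I ≈ -2539.4 - 4.3596*I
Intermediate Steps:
J(Y, E) = -E/8
B(b) = √b*(-3 - 4*b) (B(b) = (-3 - 4*b)*√b = √b*(-3 - 4*b))
C(X) = -√X (C(X) = (-⅛*8)*√X = -√X)
C(B(-5)) - 1*2535 = -√(√(-5)*(-3 - 4*(-5))) - 1*2535 = -√((I*√5)*(-3 + 20)) - 2535 = -√((I*√5)*17) - 2535 = -√(17*I*√5) - 2535 = -5^(¼)*√17*√I - 2535 = -2535 - 5^(¼)*√17*√I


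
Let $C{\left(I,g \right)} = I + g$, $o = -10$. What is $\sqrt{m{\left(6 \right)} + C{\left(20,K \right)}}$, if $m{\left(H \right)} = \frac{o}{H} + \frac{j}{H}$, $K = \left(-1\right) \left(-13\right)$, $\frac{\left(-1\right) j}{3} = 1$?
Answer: $\frac{\sqrt{1110}}{6} \approx 5.5528$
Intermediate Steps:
$j = -3$ ($j = \left(-3\right) 1 = -3$)
$K = 13$
$m{\left(H \right)} = - \frac{13}{H}$ ($m{\left(H \right)} = - \frac{10}{H} - \frac{3}{H} = - \frac{13}{H}$)
$\sqrt{m{\left(6 \right)} + C{\left(20,K \right)}} = \sqrt{- \frac{13}{6} + \left(20 + 13\right)} = \sqrt{\left(-13\right) \frac{1}{6} + 33} = \sqrt{- \frac{13}{6} + 33} = \sqrt{\frac{185}{6}} = \frac{\sqrt{1110}}{6}$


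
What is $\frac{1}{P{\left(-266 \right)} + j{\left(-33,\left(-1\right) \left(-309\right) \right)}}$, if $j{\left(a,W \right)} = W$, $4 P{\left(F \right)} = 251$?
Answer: $\frac{4}{1487} \approx 0.00269$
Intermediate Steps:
$P{\left(F \right)} = \frac{251}{4}$ ($P{\left(F \right)} = \frac{1}{4} \cdot 251 = \frac{251}{4}$)
$\frac{1}{P{\left(-266 \right)} + j{\left(-33,\left(-1\right) \left(-309\right) \right)}} = \frac{1}{\frac{251}{4} - -309} = \frac{1}{\frac{251}{4} + 309} = \frac{1}{\frac{1487}{4}} = \frac{4}{1487}$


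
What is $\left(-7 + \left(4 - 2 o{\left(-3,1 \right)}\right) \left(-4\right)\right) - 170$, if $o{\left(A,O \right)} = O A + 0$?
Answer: $-217$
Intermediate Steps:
$o{\left(A,O \right)} = A O$ ($o{\left(A,O \right)} = A O + 0 = A O$)
$\left(-7 + \left(4 - 2 o{\left(-3,1 \right)}\right) \left(-4\right)\right) - 170 = \left(-7 + \left(4 - 2 \left(\left(-3\right) 1\right)\right) \left(-4\right)\right) - 170 = \left(-7 + \left(4 - -6\right) \left(-4\right)\right) - 170 = \left(-7 + \left(4 + 6\right) \left(-4\right)\right) - 170 = \left(-7 + 10 \left(-4\right)\right) - 170 = \left(-7 - 40\right) - 170 = -47 - 170 = -217$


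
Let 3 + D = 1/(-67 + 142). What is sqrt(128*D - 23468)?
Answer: 2*I*sqrt(1341579)/15 ≈ 154.44*I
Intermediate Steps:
D = -224/75 (D = -3 + 1/(-67 + 142) = -3 + 1/75 = -224/75 ≈ -2.9867)
sqrt(128*D - 23468) = sqrt(128*(-224/75) - 23468) = sqrt(-28672/75 - 23468) = sqrt(-1788772/75) = 2*I*sqrt(1341579)/15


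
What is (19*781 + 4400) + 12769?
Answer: 32008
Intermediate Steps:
(19*781 + 4400) + 12769 = (14839 + 4400) + 12769 = 19239 + 12769 = 32008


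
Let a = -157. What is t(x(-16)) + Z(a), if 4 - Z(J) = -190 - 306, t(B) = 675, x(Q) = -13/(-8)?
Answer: 1175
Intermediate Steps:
x(Q) = 13/8 (x(Q) = -13*(-1/8) = 13/8)
Z(J) = 500 (Z(J) = 4 - (-190 - 306) = 4 - 1*(-496) = 4 + 496 = 500)
t(x(-16)) + Z(a) = 675 + 500 = 1175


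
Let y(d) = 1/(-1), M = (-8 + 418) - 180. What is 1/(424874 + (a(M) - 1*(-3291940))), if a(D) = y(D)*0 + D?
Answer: 1/3717044 ≈ 2.6903e-7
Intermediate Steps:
M = 230 (M = 410 - 180 = 230)
y(d) = -1
a(D) = D (a(D) = -1*0 + D = 0 + D = D)
1/(424874 + (a(M) - 1*(-3291940))) = 1/(424874 + (230 - 1*(-3291940))) = 1/(424874 + (230 + 3291940)) = 1/(424874 + 3292170) = 1/3717044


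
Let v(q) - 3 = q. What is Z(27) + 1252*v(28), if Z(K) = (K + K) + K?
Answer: 38893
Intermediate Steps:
v(q) = 3 + q
Z(K) = 3*K (Z(K) = 2*K + K = 3*K)
Z(27) + 1252*v(28) = 3*27 + 1252*(3 + 28) = 81 + 1252*31 = 81 + 38812 = 38893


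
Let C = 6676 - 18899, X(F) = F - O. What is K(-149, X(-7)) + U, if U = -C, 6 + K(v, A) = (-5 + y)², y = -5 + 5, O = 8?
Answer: 12242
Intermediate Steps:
y = 0
X(F) = -8 + F (X(F) = F - 1*8 = F - 8 = -8 + F)
K(v, A) = 19 (K(v, A) = -6 + (-5 + 0)² = -6 + (-5)² = -6 + 25 = 19)
C = -12223
U = 12223 (U = -1*(-12223) = 12223)
K(-149, X(-7)) + U = 19 + 12223 = 12242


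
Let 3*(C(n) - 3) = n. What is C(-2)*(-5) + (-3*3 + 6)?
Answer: -44/3 ≈ -14.667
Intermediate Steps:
C(n) = 3 + n/3
C(-2)*(-5) + (-3*3 + 6) = (3 + (1/3)*(-2))*(-5) + (-3*3 + 6) = (3 - 2/3)*(-5) + (-9 + 6) = (7/3)*(-5) - 3 = -35/3 - 3 = -44/3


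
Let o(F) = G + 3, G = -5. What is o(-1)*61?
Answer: -122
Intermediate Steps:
o(F) = -2 (o(F) = -5 + 3 = -2)
o(-1)*61 = -2*61 = -122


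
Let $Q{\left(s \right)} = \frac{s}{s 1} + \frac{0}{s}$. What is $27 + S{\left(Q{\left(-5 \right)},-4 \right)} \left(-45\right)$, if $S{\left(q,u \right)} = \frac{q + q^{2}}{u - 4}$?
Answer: $\frac{153}{4} \approx 38.25$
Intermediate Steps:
$Q{\left(s \right)} = 1$ ($Q{\left(s \right)} = \frac{s}{s} + 0 = 1 + 0 = 1$)
$S{\left(q,u \right)} = \frac{q + q^{2}}{-4 + u}$
$27 + S{\left(Q{\left(-5 \right)},-4 \right)} \left(-45\right) = 27 + 1 \frac{1}{-4 - 4} \left(1 + 1\right) \left(-45\right) = 27 + 1 \frac{1}{-8} \cdot 2 \left(-45\right) = 27 + 1 \left(- \frac{1}{8}\right) 2 \left(-45\right) = 27 - - \frac{45}{4} = 27 + \frac{45}{4} = \frac{153}{4}$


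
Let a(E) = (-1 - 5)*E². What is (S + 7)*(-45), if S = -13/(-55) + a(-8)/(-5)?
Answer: -41598/11 ≈ -3781.6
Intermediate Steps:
a(E) = -6*E²
S = 4237/55 (S = -13/(-55) - 6*(-8)²/(-5) = -13*(-1/55) - 6*64*(-⅕) = 13/55 - 384*(-⅕) = 13/55 + 384/5 = 4237/55 ≈ 77.036)
(S + 7)*(-45) = (4237/55 + 7)*(-45) = (4622/55)*(-45) = -41598/11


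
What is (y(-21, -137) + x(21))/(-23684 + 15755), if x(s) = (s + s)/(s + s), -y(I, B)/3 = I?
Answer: -64/7929 ≈ -0.0080716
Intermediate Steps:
y(I, B) = -3*I
x(s) = 1 (x(s) = (2*s)/((2*s)) = (2*s)*(1/(2*s)) = 1)
(y(-21, -137) + x(21))/(-23684 + 15755) = (-3*(-21) + 1)/(-23684 + 15755) = (63 + 1)/(-7929) = 64*(-1/7929) = -64/7929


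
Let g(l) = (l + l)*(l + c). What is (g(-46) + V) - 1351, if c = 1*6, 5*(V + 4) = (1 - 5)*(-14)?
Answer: 11681/5 ≈ 2336.2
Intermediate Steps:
V = 36/5 (V = -4 + ((1 - 5)*(-14))/5 = -4 + (-4*(-14))/5 = -4 + (⅕)*56 = -4 + 56/5 = 36/5 ≈ 7.2000)
c = 6
g(l) = 2*l*(6 + l) (g(l) = (l + l)*(l + 6) = (2*l)*(6 + l) = 2*l*(6 + l))
(g(-46) + V) - 1351 = (2*(-46)*(6 - 46) + 36/5) - 1351 = (2*(-46)*(-40) + 36/5) - 1351 = (3680 + 36/5) - 1351 = 18436/5 - 1351 = 11681/5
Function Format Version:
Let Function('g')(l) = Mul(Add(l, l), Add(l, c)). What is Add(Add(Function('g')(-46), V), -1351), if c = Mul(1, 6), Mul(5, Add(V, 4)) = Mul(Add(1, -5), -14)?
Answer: Rational(11681, 5) ≈ 2336.2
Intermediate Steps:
V = Rational(36, 5) (V = Add(-4, Mul(Rational(1, 5), Mul(Add(1, -5), -14))) = Add(-4, Mul(Rational(1, 5), Mul(-4, -14))) = Add(-4, Mul(Rational(1, 5), 56)) = Add(-4, Rational(56, 5)) = Rational(36, 5) ≈ 7.2000)
c = 6
Function('g')(l) = Mul(2, l, Add(6, l)) (Function('g')(l) = Mul(Add(l, l), Add(l, 6)) = Mul(Mul(2, l), Add(6, l)) = Mul(2, l, Add(6, l)))
Add(Add(Function('g')(-46), V), -1351) = Add(Add(Mul(2, -46, Add(6, -46)), Rational(36, 5)), -1351) = Add(Add(Mul(2, -46, -40), Rational(36, 5)), -1351) = Add(Add(3680, Rational(36, 5)), -1351) = Add(Rational(18436, 5), -1351) = Rational(11681, 5)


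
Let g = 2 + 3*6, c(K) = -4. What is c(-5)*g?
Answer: -80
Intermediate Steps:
g = 20 (g = 2 + 18 = 20)
c(-5)*g = -4*20 = -80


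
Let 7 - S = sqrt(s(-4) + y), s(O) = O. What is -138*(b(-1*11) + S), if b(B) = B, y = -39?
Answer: 552 + 138*I*sqrt(43) ≈ 552.0 + 904.93*I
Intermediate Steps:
S = 7 - I*sqrt(43) (S = 7 - sqrt(-4 - 39) = 7 - sqrt(-43) = 7 - I*sqrt(43) ≈ 7.0 - 6.5574*I)
-138*(b(-1*11) + S) = -138*(-1*11 + (7 - I*sqrt(43))) = -138*(-11 + (7 - I*sqrt(43))) = -138*(-4 - I*sqrt(43)) = 552 + 138*I*sqrt(43)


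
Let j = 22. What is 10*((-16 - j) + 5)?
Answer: -330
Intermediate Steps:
10*((-16 - j) + 5) = 10*((-16 - 1*22) + 5) = 10*((-16 - 22) + 5) = 10*(-38 + 5) = 10*(-33) = -330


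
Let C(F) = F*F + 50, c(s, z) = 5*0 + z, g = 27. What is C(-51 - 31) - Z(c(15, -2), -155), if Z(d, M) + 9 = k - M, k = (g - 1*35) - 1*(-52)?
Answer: 6584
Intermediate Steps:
c(s, z) = z (c(s, z) = 0 + z = z)
C(F) = 50 + F**2 (C(F) = F**2 + 50 = 50 + F**2)
k = 44 (k = (27 - 1*35) - 1*(-52) = (27 - 35) + 52 = -8 + 52 = 44)
Z(d, M) = 35 - M (Z(d, M) = -9 + (44 - M) = 35 - M)
C(-51 - 31) - Z(c(15, -2), -155) = (50 + (-51 - 31)**2) - (35 - 1*(-155)) = (50 + (-82)**2) - (35 + 155) = (50 + 6724) - 1*190 = 6774 - 190 = 6584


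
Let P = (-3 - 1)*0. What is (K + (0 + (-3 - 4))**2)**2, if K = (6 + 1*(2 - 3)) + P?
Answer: 2916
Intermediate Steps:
P = 0 (P = -4*0 = 0)
K = 5 (K = (6 + 1*(2 - 3)) + 0 = (6 + 1*(-1)) + 0 = (6 - 1) + 0 = 5 + 0 = 5)
(K + (0 + (-3 - 4))**2)**2 = (5 + (0 + (-3 - 4))**2)**2 = (5 + (0 - 7)**2)**2 = (5 + (-7)**2)**2 = (5 + 49)**2 = 54**2 = 2916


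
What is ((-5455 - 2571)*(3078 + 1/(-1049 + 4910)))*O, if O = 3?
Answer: -95382260134/1287 ≈ -7.4112e+7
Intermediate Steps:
((-5455 - 2571)*(3078 + 1/(-1049 + 4910)))*O = ((-5455 - 2571)*(3078 + 1/(-1049 + 4910)))*3 = -8026*(3078 + 1/3861)*3 = -8026*11884159/3861*3 = -95382260134/3861*3 = -95382260134/1287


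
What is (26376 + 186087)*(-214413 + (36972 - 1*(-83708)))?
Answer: -19914794379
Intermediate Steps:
(26376 + 186087)*(-214413 + (36972 - 1*(-83708))) = 212463*(-214413 + (36972 + 83708)) = 212463*(-214413 + 120680) = 212463*(-93733) = -19914794379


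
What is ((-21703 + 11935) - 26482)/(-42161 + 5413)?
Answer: 18125/18374 ≈ 0.98645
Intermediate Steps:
((-21703 + 11935) - 26482)/(-42161 + 5413) = (-9768 - 26482)/(-36748) = -36250*(-1/36748) = 18125/18374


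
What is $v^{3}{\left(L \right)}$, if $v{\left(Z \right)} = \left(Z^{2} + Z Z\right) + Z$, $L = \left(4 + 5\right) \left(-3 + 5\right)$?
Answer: $295408296$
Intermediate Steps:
$L = 18$ ($L = 9 \cdot 2 = 18$)
$v{\left(Z \right)} = Z + 2 Z^{2}$ ($v{\left(Z \right)} = \left(Z^{2} + Z^{2}\right) + Z = 2 Z^{2} + Z = Z + 2 Z^{2}$)
$v^{3}{\left(L \right)} = \left(18 \left(1 + 2 \cdot 18\right)\right)^{3} = \left(18 \left(1 + 36\right)\right)^{3} = \left(18 \cdot 37\right)^{3} = 666^{3} = 295408296$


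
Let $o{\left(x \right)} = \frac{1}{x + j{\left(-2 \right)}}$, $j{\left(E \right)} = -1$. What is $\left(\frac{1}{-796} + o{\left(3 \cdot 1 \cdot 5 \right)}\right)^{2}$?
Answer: $\frac{152881}{31047184} \approx 0.0049241$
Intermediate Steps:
$o{\left(x \right)} = \frac{1}{-1 + x}$ ($o{\left(x \right)} = \frac{1}{x - 1} = \frac{1}{-1 + x}$)
$\left(\frac{1}{-796} + o{\left(3 \cdot 1 \cdot 5 \right)}\right)^{2} = \left(\frac{1}{-796} + \frac{1}{-1 + 3 \cdot 1 \cdot 5}\right)^{2} = \left(- \frac{1}{796} + \frac{1}{-1 + 3 \cdot 5}\right)^{2} = \left(- \frac{1}{796} + \frac{1}{-1 + 15}\right)^{2} = \left(- \frac{1}{796} + \frac{1}{14}\right)^{2} = \left(\frac{391}{5572}\right)^{2} = \frac{152881}{31047184}$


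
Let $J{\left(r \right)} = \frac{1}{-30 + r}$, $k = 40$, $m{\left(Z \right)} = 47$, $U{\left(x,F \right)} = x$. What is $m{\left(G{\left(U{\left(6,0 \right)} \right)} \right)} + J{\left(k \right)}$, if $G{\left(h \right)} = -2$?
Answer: $\frac{471}{10} \approx 47.1$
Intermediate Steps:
$m{\left(G{\left(U{\left(6,0 \right)} \right)} \right)} + J{\left(k \right)} = 47 + \frac{1}{-30 + 40} = 47 + \frac{1}{10} = \frac{471}{10}$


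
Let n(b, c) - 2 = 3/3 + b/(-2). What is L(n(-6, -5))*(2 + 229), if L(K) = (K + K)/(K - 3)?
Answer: 924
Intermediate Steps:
n(b, c) = 3 - b/2 (n(b, c) = 2 + (3/3 + b/(-2)) = 2 + (3*(⅓) + b*(-½)) = 2 + (1 - b/2) = 3 - b/2)
L(K) = 2*K/(-3 + K) (L(K) = (2*K)/(-3 + K) = 2*K/(-3 + K))
L(n(-6, -5))*(2 + 229) = (2*(3 - ½*(-6))/(-3 + (3 - ½*(-6))))*(2 + 229) = (2*(3 + 3)/(-3 + (3 + 3)))*231 = (2*6/(-3 + 6))*231 = (2*6/3)*231 = (2*6*(⅓))*231 = 4*231 = 924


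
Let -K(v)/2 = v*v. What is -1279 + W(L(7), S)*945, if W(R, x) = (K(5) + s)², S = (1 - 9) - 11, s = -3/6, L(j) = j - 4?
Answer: 9634829/4 ≈ 2.4087e+6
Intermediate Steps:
K(v) = -2*v² (K(v) = -2*v*v = -2*v²)
L(j) = -4 + j
s = -½ (s = -3*⅙ = -½ ≈ -0.50000)
S = -19 (S = -8 - 11 = -19)
W(R, x) = 10201/4 (W(R, x) = (-2*5² - ½)² = (-2*25 - ½)² = (-50 - ½)² = (-101/2)² = 10201/4)
-1279 + W(L(7), S)*945 = -1279 + (10201/4)*945 = -1279 + 9639945/4 = 9634829/4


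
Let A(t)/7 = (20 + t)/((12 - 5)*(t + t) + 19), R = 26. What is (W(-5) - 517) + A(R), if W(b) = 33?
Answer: -185050/383 ≈ -483.16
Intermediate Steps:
A(t) = 7*(20 + t)/(19 + 14*t) (A(t) = 7*((20 + t)/((12 - 5)*(t + t) + 19)) = 7*((20 + t)/(7*(2*t) + 19)) = 7*((20 + t)/(14*t + 19)) = 7*((20 + t)/(19 + 14*t)) = 7*(20 + t)/(19 + 14*t))
(W(-5) - 517) + A(R) = (33 - 517) + 7*(20 + 26)/(19 + 14*26) = -484 + 7*46/(19 + 364) = -484 + 7*46/383 = -484 + 7*(1/383)*46 = -484 + 322/383 = -185050/383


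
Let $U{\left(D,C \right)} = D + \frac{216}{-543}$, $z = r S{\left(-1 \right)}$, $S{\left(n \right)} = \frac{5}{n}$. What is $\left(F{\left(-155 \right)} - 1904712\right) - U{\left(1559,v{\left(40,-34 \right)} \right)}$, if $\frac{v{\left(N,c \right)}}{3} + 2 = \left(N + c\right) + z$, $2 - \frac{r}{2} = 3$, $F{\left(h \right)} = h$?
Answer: $- \frac{345063034}{181} \approx -1.9064 \cdot 10^{6}$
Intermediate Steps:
$r = -2$ ($r = 4 - 6 = -2$)
$z = 10$ ($z = - 2 \frac{5}{-1} = - 2 \cdot 5 \left(-1\right) = \left(-2\right) \left(-5\right) = 10$)
$v{\left(N,c \right)} = 24 + 3 N + 3 c$ ($v{\left(N,c \right)} = -6 + 3 \left(\left(N + c\right) + 10\right) = -6 + 3 \left(10 + N + c\right) = -6 + \left(30 + 3 N + 3 c\right) = 24 + 3 N + 3 c$)
$U{\left(D,C \right)} = - \frac{72}{181} + D$ ($U{\left(D,C \right)} = D + 216 \left(- \frac{1}{543}\right) = D - \frac{72}{181} = - \frac{72}{181} + D$)
$\left(F{\left(-155 \right)} - 1904712\right) - U{\left(1559,v{\left(40,-34 \right)} \right)} = \left(-155 - 1904712\right) - \left(- \frac{72}{181} + 1559\right) = \left(-155 - 1904712\right) - \frac{282107}{181} = -1904867 - \frac{282107}{181} = - \frac{345063034}{181}$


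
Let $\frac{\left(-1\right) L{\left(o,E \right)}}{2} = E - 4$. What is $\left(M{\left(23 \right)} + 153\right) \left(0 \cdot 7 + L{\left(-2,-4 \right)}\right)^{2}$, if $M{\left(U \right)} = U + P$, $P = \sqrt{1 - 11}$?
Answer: $45056 + 256 i \sqrt{10} \approx 45056.0 + 809.54 i$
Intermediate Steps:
$L{\left(o,E \right)} = 8 - 2 E$ ($L{\left(o,E \right)} = - 2 \left(E - 4\right) = - 2 \left(-4 + E\right) = 8 - 2 E$)
$P = i \sqrt{10}$ ($P = \sqrt{-10} = i \sqrt{10} \approx 3.1623 i$)
$M{\left(U \right)} = U + i \sqrt{10}$
$\left(M{\left(23 \right)} + 153\right) \left(0 \cdot 7 + L{\left(-2,-4 \right)}\right)^{2} = \left(\left(23 + i \sqrt{10}\right) + 153\right) \left(0 \cdot 7 + \left(8 - -8\right)\right)^{2} = \left(176 + i \sqrt{10}\right) \left(0 + \left(8 + 8\right)\right)^{2} = \left(176 + i \sqrt{10}\right) \left(0 + 16\right)^{2} = \left(176 + i \sqrt{10}\right) 16^{2} = \left(176 + i \sqrt{10}\right) 256 = 45056 + 256 i \sqrt{10}$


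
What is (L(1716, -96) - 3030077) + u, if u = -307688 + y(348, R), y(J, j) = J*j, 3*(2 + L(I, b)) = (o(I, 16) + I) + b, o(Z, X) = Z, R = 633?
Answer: -3116371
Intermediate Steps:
L(I, b) = -2 + b/3 + 2*I/3 (L(I, b) = -2 + ((I + I) + b)/3 = -2 + (2*I + b)/3 = -2 + (b + 2*I)/3 = -2 + (b/3 + 2*I/3) = -2 + b/3 + 2*I/3)
u = -87404 (u = -307688 + 348*633 = -307688 + 220284 = -87404)
(L(1716, -96) - 3030077) + u = ((-2 + (⅓)*(-96) + (⅔)*1716) - 3030077) - 87404 = ((-2 - 32 + 1144) - 3030077) - 87404 = (1110 - 3030077) - 87404 = -3028967 - 87404 = -3116371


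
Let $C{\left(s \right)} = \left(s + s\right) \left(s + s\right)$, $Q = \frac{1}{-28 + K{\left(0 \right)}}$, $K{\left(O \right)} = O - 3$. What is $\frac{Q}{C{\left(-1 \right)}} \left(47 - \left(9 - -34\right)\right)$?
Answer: $- \frac{1}{31} \approx -0.032258$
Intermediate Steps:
$K{\left(O \right)} = -3 + O$
$Q = - \frac{1}{31}$ ($Q = \frac{1}{-28 + \left(-3 + 0\right)} = \frac{1}{-28 - 3} = \frac{1}{-31} = - \frac{1}{31} \approx -0.032258$)
$C{\left(s \right)} = 4 s^{2}$ ($C{\left(s \right)} = 2 s 2 s = 4 s^{2}$)
$\frac{Q}{C{\left(-1 \right)}} \left(47 - \left(9 - -34\right)\right) = - \frac{1}{31 \cdot 4 \left(-1\right)^{2}} \left(47 - \left(9 - -34\right)\right) = - \frac{1}{31 \cdot 4 \cdot 1} \left(47 - \left(9 + 34\right)\right) = - \frac{1}{31 \cdot 4} \left(47 - 43\right) = \left(- \frac{1}{31}\right) \frac{1}{4} \left(47 - 43\right) = \left(- \frac{1}{124}\right) 4 = - \frac{1}{31}$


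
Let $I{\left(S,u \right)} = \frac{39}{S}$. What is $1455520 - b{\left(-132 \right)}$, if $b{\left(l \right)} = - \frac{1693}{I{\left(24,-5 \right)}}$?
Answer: $\frac{18935304}{13} \approx 1.4566 \cdot 10^{6}$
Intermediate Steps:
$b{\left(l \right)} = - \frac{13544}{13}$ ($b{\left(l \right)} = - \frac{1693}{39 \cdot \frac{1}{24}} = - \frac{1693}{\frac{13}{8}} = \left(-1693\right) \frac{8}{13} = - \frac{13544}{13}$)
$1455520 - b{\left(-132 \right)} = 1455520 - - \frac{13544}{13} = 1455520 + \frac{13544}{13} = \frac{18935304}{13}$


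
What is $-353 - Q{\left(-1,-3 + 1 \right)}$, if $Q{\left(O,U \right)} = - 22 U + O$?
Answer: $-396$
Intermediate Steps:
$Q{\left(O,U \right)} = O - 22 U$
$-353 - Q{\left(-1,-3 + 1 \right)} = -353 - \left(-1 - 22 \left(-3 + 1\right)\right) = -353 - \left(-1 - -44\right) = -353 - \left(-1 + 44\right) = -353 - 43 = -396$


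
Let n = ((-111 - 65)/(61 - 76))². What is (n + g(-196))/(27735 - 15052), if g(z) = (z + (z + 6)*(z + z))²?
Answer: 1241575378576/2853675 ≈ 4.3508e+5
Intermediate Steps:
n = 30976/225 (n = (-176/(-15))² = (-176*(-1/15))² = (176/15)² = 30976/225 ≈ 137.67)
g(z) = (z + 2*z*(6 + z))² (g(z) = (z + (6 + z)*(2*z))² = (z + 2*z*(6 + z))²)
(n + g(-196))/(27735 - 15052) = (30976/225 + (-196)²*(13 + 2*(-196))²)/(27735 - 15052) = (30976/225 + 38416*(13 - 392)²)/12683 = (30976/225 + 38416*(-379)²)*(1/12683) = (30976/225 + 38416*143641)*(1/12683) = (30976/225 + 5518112656)*(1/12683) = (1241575378576/225)*(1/12683) = 1241575378576/2853675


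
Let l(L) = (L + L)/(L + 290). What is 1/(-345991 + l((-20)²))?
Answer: -69/23873299 ≈ -2.8903e-6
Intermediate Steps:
l(L) = 2*L/(290 + L) (l(L) = (2*L)/(290 + L) = 2*L/(290 + L))
1/(-345991 + l((-20)²)) = 1/(-345991 + 2*(-20)²/(290 + (-20)²)) = 1/(-345991 + 2*400/(290 + 400)) = 1/(-345991 + 2*400/690) = 1/(-345991 + 2*400*(1/690)) = 1/(-345991 + 80/69) = 1/(-23873299/69) = -69/23873299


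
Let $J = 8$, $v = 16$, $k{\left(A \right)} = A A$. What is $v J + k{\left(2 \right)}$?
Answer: $132$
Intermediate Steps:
$k{\left(A \right)} = A^{2}$
$v J + k{\left(2 \right)} = 16 \cdot 8 + 2^{2} = 128 + 4 = 132$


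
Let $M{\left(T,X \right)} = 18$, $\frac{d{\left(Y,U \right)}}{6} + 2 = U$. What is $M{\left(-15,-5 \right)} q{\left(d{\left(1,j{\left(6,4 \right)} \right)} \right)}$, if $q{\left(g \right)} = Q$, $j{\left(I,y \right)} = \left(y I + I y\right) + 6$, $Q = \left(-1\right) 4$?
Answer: $-72$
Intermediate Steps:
$Q = -4$
$j{\left(I,y \right)} = 6 + 2 I y$ ($j{\left(I,y \right)} = \left(I y + I y\right) + 6 = 2 I y + 6 = 6 + 2 I y$)
$d{\left(Y,U \right)} = -12 + 6 U$
$q{\left(g \right)} = -4$
$M{\left(-15,-5 \right)} q{\left(d{\left(1,j{\left(6,4 \right)} \right)} \right)} = 18 \left(-4\right) = -72$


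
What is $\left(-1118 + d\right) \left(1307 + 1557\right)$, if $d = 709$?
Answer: $-1171376$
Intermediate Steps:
$\left(-1118 + d\right) \left(1307 + 1557\right) = \left(-1118 + 709\right) \left(1307 + 1557\right) = \left(-409\right) 2864 = -1171376$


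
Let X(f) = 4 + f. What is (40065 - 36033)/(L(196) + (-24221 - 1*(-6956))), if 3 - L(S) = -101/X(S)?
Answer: -806400/3452299 ≈ -0.23358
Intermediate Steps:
L(S) = 3 + 101/(4 + S) (L(S) = 3 - (-101)/(4 + S) = 3 + 101/(4 + S))
(40065 - 36033)/(L(196) + (-24221 - 1*(-6956))) = (40065 - 36033)/((113 + 3*196)/(4 + 196) + (-24221 - 1*(-6956))) = 4032/((113 + 588)/200 + (-24221 + 6956)) = 4032/((1/200)*701 - 17265) = 4032/(701/200 - 17265) = 4032/(-3452299/200) = 4032*(-200/3452299) = -806400/3452299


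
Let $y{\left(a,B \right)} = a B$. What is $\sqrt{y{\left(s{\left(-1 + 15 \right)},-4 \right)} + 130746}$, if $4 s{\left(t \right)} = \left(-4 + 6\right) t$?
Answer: $\sqrt{130718} \approx 361.55$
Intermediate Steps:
$s{\left(t \right)} = \frac{t}{2}$ ($s{\left(t \right)} = \frac{\left(-4 + 6\right) t}{4} = \frac{2 t}{4} = \frac{t}{2}$)
$y{\left(a,B \right)} = B a$
$\sqrt{y{\left(s{\left(-1 + 15 \right)},-4 \right)} + 130746} = \sqrt{- 4 \frac{-1 + 15}{2} + 130746} = \sqrt{- 4 \cdot \frac{1}{2} \cdot 14 + 130746} = \sqrt{\left(-4\right) 7 + 130746} = \sqrt{-28 + 130746} = \sqrt{130718}$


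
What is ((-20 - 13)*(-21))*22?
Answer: 15246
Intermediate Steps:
((-20 - 13)*(-21))*22 = -33*(-21)*22 = 693*22 = 15246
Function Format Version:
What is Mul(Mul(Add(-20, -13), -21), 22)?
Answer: 15246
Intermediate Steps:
Mul(Mul(Add(-20, -13), -21), 22) = Mul(Mul(-33, -21), 22) = Mul(693, 22) = 15246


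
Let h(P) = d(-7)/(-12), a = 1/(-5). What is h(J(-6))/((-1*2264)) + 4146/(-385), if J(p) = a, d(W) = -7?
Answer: -112641223/10459680 ≈ -10.769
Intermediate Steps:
a = -⅕ ≈ -0.20000
J(p) = -⅕
h(P) = 7/12 (h(P) = -7/(-12) = -7*(-1/12) = 7/12)
h(J(-6))/((-1*2264)) + 4146/(-385) = 7/(12*((-1*2264))) + 4146/(-385) = (7/12)/(-2264) + 4146*(-1/385) = (7/12)*(-1/2264) - 4146/385 = -7/27168 - 4146/385 = -112641223/10459680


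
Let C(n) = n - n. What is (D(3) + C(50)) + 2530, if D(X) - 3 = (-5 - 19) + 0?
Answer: 2509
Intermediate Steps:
C(n) = 0
D(X) = -21 (D(X) = 3 + ((-5 - 19) + 0) = 3 + (-24 + 0) = 3 - 24 = -21)
(D(3) + C(50)) + 2530 = (-21 + 0) + 2530 = -21 + 2530 = 2509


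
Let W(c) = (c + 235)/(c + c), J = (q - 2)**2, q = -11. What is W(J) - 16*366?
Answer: -989462/169 ≈ -5854.8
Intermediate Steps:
J = 169 (J = (-11 - 2)**2 = (-13)**2 = 169)
W(c) = (235 + c)/(2*c) (W(c) = (235 + c)/((2*c)) = (235 + c)*(1/(2*c)) = (235 + c)/(2*c))
W(J) - 16*366 = (1/2)*(235 + 169)/169 - 16*366 = (1/2)*(1/169)*404 - 1*5856 = 202/169 - 5856 = -989462/169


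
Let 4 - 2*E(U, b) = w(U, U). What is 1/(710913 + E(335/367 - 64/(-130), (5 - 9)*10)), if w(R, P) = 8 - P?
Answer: 47710/33917597329 ≈ 1.4066e-6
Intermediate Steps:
E(U, b) = -2 + U/2 (E(U, b) = 2 - (8 - U)/2 = 2 + (-4 + U/2) = -2 + U/2)
1/(710913 + E(335/367 - 64/(-130), (5 - 9)*10)) = 1/(710913 + (-2 + (335/367 - 64/(-130))/2)) = 1/(710913 + (-2 + (335*(1/367) - 64*(-1/130))/2)) = 1/(710913 + (-2 + (335/367 + 32/65)/2)) = 1/(710913 + (-2 + (1/2)*(33519/23855))) = 1/(710913 + (-2 + 33519/47710)) = 1/(710913 - 61901/47710) = 1/(33917597329/47710) = 47710/33917597329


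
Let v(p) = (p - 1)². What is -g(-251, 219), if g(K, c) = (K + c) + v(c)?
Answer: -47492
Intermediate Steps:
v(p) = (-1 + p)²
g(K, c) = K + c + (-1 + c)² (g(K, c) = (K + c) + (-1 + c)² = K + c + (-1 + c)²)
-g(-251, 219) = -(-251 + 219 + (-1 + 219)²) = -(-251 + 219 + 218²) = -(-251 + 219 + 47524) = -1*47492 = -47492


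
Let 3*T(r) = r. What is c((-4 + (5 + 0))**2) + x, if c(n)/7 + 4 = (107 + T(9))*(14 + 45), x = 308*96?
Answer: 74970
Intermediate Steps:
T(r) = r/3
x = 29568
c(n) = 45402 (c(n) = -28 + 7*((107 + (1/3)*9)*(14 + 45)) = -28 + 7*((107 + 3)*59) = -28 + 7*(110*59) = -28 + 7*6490 = -28 + 45430 = 45402)
c((-4 + (5 + 0))**2) + x = 45402 + 29568 = 74970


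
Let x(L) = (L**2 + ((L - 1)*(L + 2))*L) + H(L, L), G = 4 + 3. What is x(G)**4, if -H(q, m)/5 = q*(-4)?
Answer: 103355177121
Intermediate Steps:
H(q, m) = 20*q (H(q, m) = -5*q*(-4) = -(-20)*q = 20*q)
G = 7
x(L) = L**2 + 20*L + L*(-1 + L)*(2 + L) (x(L) = (L**2 + ((L - 1)*(L + 2))*L) + 20*L = (L**2 + ((-1 + L)*(2 + L))*L) + 20*L = (L**2 + L*(-1 + L)*(2 + L)) + 20*L = L**2 + 20*L + L*(-1 + L)*(2 + L))
x(G)**4 = (7*(18 + 7**2 + 2*7))**4 = (7*(18 + 49 + 14))**4 = (7*81)**4 = 567**4 = 103355177121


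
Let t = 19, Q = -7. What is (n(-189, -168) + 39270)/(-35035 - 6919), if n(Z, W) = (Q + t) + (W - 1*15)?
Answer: -39099/41954 ≈ -0.93195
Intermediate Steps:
n(Z, W) = -3 + W (n(Z, W) = (-7 + 19) + (W - 1*15) = 12 + (W - 15) = 12 + (-15 + W) = -3 + W)
(n(-189, -168) + 39270)/(-35035 - 6919) = ((-3 - 168) + 39270)/(-35035 - 6919) = (-171 + 39270)/(-41954) = 39099*(-1/41954) = -39099/41954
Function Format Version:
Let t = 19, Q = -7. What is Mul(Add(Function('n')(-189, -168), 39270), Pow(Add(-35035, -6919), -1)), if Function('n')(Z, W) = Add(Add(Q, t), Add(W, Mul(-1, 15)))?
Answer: Rational(-39099, 41954) ≈ -0.93195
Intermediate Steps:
Function('n')(Z, W) = Add(-3, W) (Function('n')(Z, W) = Add(Add(-7, 19), Add(W, Mul(-1, 15))) = Add(12, Add(W, -15)) = Add(12, Add(-15, W)) = Add(-3, W))
Mul(Add(Function('n')(-189, -168), 39270), Pow(Add(-35035, -6919), -1)) = Mul(Add(Add(-3, -168), 39270), Pow(Add(-35035, -6919), -1)) = Mul(Add(-171, 39270), Pow(-41954, -1)) = Mul(39099, Rational(-1, 41954)) = Rational(-39099, 41954)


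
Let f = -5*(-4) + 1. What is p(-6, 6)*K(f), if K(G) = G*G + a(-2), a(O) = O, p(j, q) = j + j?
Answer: -5268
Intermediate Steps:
p(j, q) = 2*j
f = 21 (f = 20 + 1 = 21)
K(G) = -2 + G**2 (K(G) = G*G - 2 = G**2 - 2 = -2 + G**2)
p(-6, 6)*K(f) = (2*(-6))*(-2 + 21**2) = -12*(-2 + 441) = -12*439 = -5268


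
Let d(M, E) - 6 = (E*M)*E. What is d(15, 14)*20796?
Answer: 61265016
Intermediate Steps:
d(M, E) = 6 + M*E² (d(M, E) = 6 + (E*M)*E = 6 + M*E²)
d(15, 14)*20796 = (6 + 15*14²)*20796 = (6 + 15*196)*20796 = (6 + 2940)*20796 = 2946*20796 = 61265016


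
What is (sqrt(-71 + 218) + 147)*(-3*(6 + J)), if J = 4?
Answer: -4410 - 210*sqrt(3) ≈ -4773.7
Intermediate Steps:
(sqrt(-71 + 218) + 147)*(-3*(6 + J)) = (sqrt(-71 + 218) + 147)*(-3*(6 + 4)) = (sqrt(147) + 147)*(-3*10) = (7*sqrt(3) + 147)*(-30) = (147 + 7*sqrt(3))*(-30) = -4410 - 210*sqrt(3)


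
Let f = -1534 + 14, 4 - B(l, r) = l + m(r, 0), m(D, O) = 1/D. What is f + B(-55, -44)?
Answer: -64283/44 ≈ -1461.0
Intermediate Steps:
B(l, r) = 4 - l - 1/r (B(l, r) = 4 - (l + 1/r) = 4 + (-l - 1/r) = 4 - l - 1/r)
f = -1520
f + B(-55, -44) = -1520 + (4 - 1*(-55) - 1/(-44)) = -1520 + (4 + 55 - 1*(-1/44)) = -1520 + (4 + 55 + 1/44) = -1520 + 2597/44 = -64283/44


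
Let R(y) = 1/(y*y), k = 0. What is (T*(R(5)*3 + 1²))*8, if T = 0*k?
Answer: 0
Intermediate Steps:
R(y) = y⁻²
T = 0 (T = 0*0 = 0)
(T*(R(5)*3 + 1²))*8 = (0*(3/5² + 1²))*8 = (0*((1/25)*3 + 1))*8 = (0*(3/25 + 1))*8 = (0*(28/25))*8 = 0*8 = 0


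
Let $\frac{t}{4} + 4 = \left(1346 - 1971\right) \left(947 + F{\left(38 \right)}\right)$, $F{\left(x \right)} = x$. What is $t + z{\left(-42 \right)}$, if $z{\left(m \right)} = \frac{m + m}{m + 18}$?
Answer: $- \frac{4925025}{2} \approx -2.4625 \cdot 10^{6}$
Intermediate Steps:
$z{\left(m \right)} = \frac{2 m}{18 + m}$
$t = -2462516$ ($t = -16 + 4 \left(1346 - 1971\right) \left(947 + 38\right) = -16 + 4 \left(\left(-625\right) 985\right) = -16 + 4 \left(-615625\right) = -16 - 2462500 = -2462516$)
$t + z{\left(-42 \right)} = -2462516 + 2 \left(-42\right) \frac{1}{18 - 42} = -2462516 + 2 \left(-42\right) \frac{1}{-24} = -2462516 + 2 \left(-42\right) \left(- \frac{1}{24}\right) = -2462516 + \frac{7}{2} = - \frac{4925025}{2}$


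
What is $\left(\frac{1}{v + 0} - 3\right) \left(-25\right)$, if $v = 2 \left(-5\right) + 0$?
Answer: $\frac{155}{2} \approx 77.5$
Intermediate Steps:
$v = -10$ ($v = -10 + 0 = -10$)
$\left(\frac{1}{v + 0} - 3\right) \left(-25\right) = \left(\frac{1}{-10 + 0} - 3\right) \left(-25\right) = \left(\frac{1}{-10} - 3\right) \left(-25\right) = \left(- \frac{1}{10} - 3\right) \left(-25\right) = \left(- \frac{31}{10}\right) \left(-25\right) = \frac{155}{2}$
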